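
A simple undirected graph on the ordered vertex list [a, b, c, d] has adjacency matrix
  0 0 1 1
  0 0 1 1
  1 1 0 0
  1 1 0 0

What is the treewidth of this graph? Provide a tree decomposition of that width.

Each bag holds 3 vertices, so the decomposition has width 2, which upper-bounds the treewidth. The edges c–b–d–a–c form a cycle, so G is not a tree and its treewidth is at least 2. The upper and lower bounds meet at 2, so that is the treewidth.

Treewidth 2.
Bags: B1 = {b, c, d}  B2 = {a, c, d}
Tree: B1–B2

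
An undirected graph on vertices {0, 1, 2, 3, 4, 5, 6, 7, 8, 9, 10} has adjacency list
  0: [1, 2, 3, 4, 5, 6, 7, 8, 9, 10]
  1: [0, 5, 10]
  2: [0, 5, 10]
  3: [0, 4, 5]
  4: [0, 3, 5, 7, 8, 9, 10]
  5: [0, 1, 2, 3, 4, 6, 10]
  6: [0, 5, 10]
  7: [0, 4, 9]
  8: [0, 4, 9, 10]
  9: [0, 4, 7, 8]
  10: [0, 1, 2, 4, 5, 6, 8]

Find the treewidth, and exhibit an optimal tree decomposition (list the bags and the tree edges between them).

Treewidth 3.
One such decomposition:
Bags: B1 = {0, 4, 5, 10}  B2 = {0, 1, 5, 10}  B3 = {0, 4, 8, 10}  B4 = {0, 5, 6, 10}  B5 = {0, 4, 8, 9}  B6 = {0, 4, 7, 9}  B7 = {0, 3, 4, 5}  B8 = {0, 2, 5, 10}
Tree: B1–B2, B1–B3, B2–B4, B3–B5, B5–B6, B1–B7, B2–B8

Each bag holds 4 vertices, so the decomposition has width 3, which upper-bounds the treewidth. Conversely, {0, 1, 5, 10} is a clique of size 4, and the vertices of any clique must share a bag in every tree decomposition; so some bag has ≥ 4 vertices and tw(G) ≥ 3. Combining the bounds, tw(G) = 3.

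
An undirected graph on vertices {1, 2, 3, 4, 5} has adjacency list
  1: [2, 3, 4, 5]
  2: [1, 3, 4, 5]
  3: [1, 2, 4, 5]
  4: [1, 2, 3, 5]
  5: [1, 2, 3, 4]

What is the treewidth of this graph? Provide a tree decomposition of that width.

Treewidth 4.
One optimal decomposition is:
Bags: B1 = {1, 2, 3, 4, 5}
Tree: (single bag)

With just one bag of size 5, the width is 5 − 1 = 4, so tw(G) ≤ 4. Conversely, {1, 2, 3, 4, 5} is a clique of size 5, and the vertices of any clique must share a bag in every tree decomposition; so some bag has ≥ 5 vertices and tw(G) ≥ 4. Combining the bounds, tw(G) = 4.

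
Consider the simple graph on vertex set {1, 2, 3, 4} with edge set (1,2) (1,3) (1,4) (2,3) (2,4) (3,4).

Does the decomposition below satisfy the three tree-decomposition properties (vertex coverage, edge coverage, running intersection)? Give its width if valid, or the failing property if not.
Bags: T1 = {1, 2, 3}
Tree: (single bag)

No — vertex 4 appears in no bag.

A tree decomposition must satisfy three properties: every vertex lies in some bag; for every edge, both endpoints lie together in some bag; and for every vertex, the bags containing it form a connected subtree. Here vertex 4 appears in no bag, so the decomposition is invalid.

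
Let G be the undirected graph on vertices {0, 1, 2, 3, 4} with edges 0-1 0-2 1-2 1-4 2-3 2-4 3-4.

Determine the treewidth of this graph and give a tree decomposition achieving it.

Each bag holds 3 vertices, so the decomposition has width 2, which upper-bounds the treewidth. Conversely, {0, 1, 2} is a clique of size 3, and the vertices of any clique must share a bag in every tree decomposition; so some bag has ≥ 3 vertices and tw(G) ≥ 2. Combining the bounds, tw(G) = 2.

Treewidth 2.
Bags: B1 = {2, 3, 4}  B2 = {1, 2, 4}  B3 = {0, 1, 2}
Tree: B1–B2, B2–B3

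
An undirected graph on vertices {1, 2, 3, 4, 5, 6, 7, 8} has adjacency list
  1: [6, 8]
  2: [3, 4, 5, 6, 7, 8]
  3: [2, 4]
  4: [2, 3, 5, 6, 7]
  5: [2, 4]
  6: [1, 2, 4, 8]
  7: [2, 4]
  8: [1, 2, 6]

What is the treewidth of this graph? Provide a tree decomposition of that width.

The largest bag has 3 vertices, giving width 2; this decomposition certifies tw(G) ≤ 2. For the lower bound, the 3 vertices {1, 6, 8} are pairwise adjacent, and any tree decomposition puts a clique entirely inside one bag — forcing width ≥ 2. Therefore the treewidth is 2.

Treewidth 2.
One optimal decomposition is:
Bags: B1 = {2, 4, 5}  B2 = {2, 4, 6}  B3 = {2, 6, 8}  B4 = {2, 3, 4}  B5 = {2, 4, 7}  B6 = {1, 6, 8}
Tree: B1–B2, B2–B3, B2–B4, B1–B5, B3–B6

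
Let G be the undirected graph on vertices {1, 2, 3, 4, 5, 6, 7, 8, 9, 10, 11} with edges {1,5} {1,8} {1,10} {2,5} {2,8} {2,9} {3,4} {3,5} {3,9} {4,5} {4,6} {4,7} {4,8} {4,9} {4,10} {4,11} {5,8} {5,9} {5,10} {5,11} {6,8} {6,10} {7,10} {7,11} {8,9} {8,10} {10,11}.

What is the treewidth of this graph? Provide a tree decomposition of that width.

Each bag holds 4 vertices, so the decomposition has width 3, which upper-bounds the treewidth. Conversely, {1, 5, 8, 10} is a clique of size 4, and the vertices of any clique must share a bag in every tree decomposition; so some bag has ≥ 4 vertices and tw(G) ≥ 3. Hence tw(G) = 3 exactly.

Treewidth 3.
One optimal decomposition is:
Bags: B1 = {4, 5, 8, 9}  B2 = {2, 5, 8, 9}  B3 = {4, 5, 8, 10}  B4 = {4, 5, 10, 11}  B5 = {4, 7, 10, 11}  B6 = {4, 6, 8, 10}  B7 = {1, 5, 8, 10}  B8 = {3, 4, 5, 9}
Tree: B1–B2, B1–B3, B3–B4, B4–B5, B3–B6, B3–B7, B1–B8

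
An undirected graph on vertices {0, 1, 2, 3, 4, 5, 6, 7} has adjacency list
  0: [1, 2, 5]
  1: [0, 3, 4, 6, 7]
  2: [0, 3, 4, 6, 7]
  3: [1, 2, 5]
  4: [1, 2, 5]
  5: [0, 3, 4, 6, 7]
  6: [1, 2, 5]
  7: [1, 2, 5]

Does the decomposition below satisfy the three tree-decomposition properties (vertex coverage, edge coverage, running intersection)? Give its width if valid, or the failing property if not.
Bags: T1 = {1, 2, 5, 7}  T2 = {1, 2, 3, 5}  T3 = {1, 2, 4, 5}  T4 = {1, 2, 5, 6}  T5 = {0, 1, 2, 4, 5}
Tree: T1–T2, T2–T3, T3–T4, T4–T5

No — bags containing vertex 4 are not connected in the tree.

A tree decomposition must satisfy three properties: every vertex lies in some bag; for every edge, both endpoints lie together in some bag; and for every vertex, the bags containing it form a connected subtree. Here bags containing vertex 4 are not connected in the tree, so the decomposition is invalid.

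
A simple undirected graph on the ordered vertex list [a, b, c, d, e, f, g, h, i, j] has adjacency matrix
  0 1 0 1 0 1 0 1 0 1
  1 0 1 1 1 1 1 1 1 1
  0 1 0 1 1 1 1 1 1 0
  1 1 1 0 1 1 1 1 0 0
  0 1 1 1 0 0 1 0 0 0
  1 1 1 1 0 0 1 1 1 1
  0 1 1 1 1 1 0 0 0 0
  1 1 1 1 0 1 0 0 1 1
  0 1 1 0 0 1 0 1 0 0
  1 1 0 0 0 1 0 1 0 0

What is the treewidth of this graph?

A width-4 tree decomposition is:
Bags: B1 = {a, b, d, f, h}  B2 = {b, c, d, f, h}  B3 = {a, b, f, h, j}  B4 = {b, c, d, f, g}  B5 = {b, c, f, h, i}  B6 = {b, c, d, e, g}
Tree: B1–B2, B1–B3, B2–B4, B2–B5, B4–B6
Each bag holds 5 vertices, so the decomposition has width 4, which upper-bounds the treewidth. On the other hand G contains the 5-clique {b, c, d, e, g}. A clique must lie in a single bag of any decomposition, so no decomposition can have width below 4. The upper and lower bounds meet at 4, so that is the treewidth.

4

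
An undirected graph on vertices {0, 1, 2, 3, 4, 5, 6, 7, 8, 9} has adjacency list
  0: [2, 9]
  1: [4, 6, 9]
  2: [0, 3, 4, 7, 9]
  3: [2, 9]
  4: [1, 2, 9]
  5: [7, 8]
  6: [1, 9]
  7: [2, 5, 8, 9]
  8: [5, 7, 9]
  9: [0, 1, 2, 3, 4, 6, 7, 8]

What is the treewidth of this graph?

A width-2 tree decomposition is:
Bags: B1 = {0, 2, 9}  B2 = {2, 7, 9}  B3 = {2, 4, 9}  B4 = {1, 4, 9}  B5 = {7, 8, 9}  B6 = {2, 3, 9}  B7 = {5, 7, 8}  B8 = {1, 6, 9}
Tree: B1–B2, B1–B3, B3–B4, B2–B5, B3–B6, B5–B7, B4–B8
The largest bag has 3 vertices, giving width 2; this decomposition certifies tw(G) ≤ 2. For the lower bound, the 3 vertices {7, 8, 9} are pairwise adjacent, and any tree decomposition puts a clique entirely inside one bag — forcing width ≥ 2. Therefore the treewidth is 2.

2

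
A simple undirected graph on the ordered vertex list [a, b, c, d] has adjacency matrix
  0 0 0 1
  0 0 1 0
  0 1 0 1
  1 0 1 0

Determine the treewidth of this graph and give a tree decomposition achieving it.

Treewidth 1.
One such decomposition:
Bags: B1 = {c, d}  B2 = {a, d}  B3 = {b, c}
Tree: B1–B2, B1–B3

Every bag has size at most 2, so the width is 2 − 1 = 1 and tw(G) ≤ 1. G has an edge, so its treewidth is at least 1. Combining the bounds, tw(G) = 1.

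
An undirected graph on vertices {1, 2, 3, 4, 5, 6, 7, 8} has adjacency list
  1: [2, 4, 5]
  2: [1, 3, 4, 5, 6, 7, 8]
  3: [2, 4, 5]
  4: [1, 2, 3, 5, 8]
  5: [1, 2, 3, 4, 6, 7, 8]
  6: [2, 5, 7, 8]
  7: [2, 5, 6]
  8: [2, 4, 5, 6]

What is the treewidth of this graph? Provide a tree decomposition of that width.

Treewidth 3.
One such decomposition:
Bags: B1 = {2, 5, 6, 8}  B2 = {2, 5, 6, 7}  B3 = {2, 4, 5, 8}  B4 = {2, 3, 4, 5}  B5 = {1, 2, 4, 5}
Tree: B1–B2, B1–B3, B3–B4, B3–B5

Every bag has size at most 4, so the width is 4 − 1 = 3 and tw(G) ≤ 3. For the lower bound, the 4 vertices {2, 4, 5, 8} are pairwise adjacent, and any tree decomposition puts a clique entirely inside one bag — forcing width ≥ 3. Therefore the treewidth is 3.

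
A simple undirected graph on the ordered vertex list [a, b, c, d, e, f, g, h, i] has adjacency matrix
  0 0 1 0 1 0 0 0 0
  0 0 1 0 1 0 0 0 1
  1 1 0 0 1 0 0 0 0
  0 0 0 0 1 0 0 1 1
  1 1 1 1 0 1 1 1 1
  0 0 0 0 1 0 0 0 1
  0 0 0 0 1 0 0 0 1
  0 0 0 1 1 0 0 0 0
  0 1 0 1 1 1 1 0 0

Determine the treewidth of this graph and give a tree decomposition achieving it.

Treewidth 2.
Bags: B1 = {e, f, i}  B2 = {e, g, i}  B3 = {b, e, i}  B4 = {d, e, i}  B5 = {d, e, h}  B6 = {b, c, e}  B7 = {a, c, e}
Tree: B1–B2, B1–B3, B2–B4, B4–B5, B3–B6, B6–B7

The largest bag has 3 vertices, giving width 2; this decomposition certifies tw(G) ≤ 2. Conversely, {d, e, h} is a clique of size 3, and the vertices of any clique must share a bag in every tree decomposition; so some bag has ≥ 3 vertices and tw(G) ≥ 2. Therefore the treewidth is 2.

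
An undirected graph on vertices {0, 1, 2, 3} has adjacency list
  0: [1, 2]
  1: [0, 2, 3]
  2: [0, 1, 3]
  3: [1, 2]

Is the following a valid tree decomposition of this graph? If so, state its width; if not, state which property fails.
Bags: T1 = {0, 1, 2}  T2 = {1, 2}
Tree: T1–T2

No — vertex 3 appears in no bag.

A tree decomposition must satisfy three properties: every vertex lies in some bag; for every edge, both endpoints lie together in some bag; and for every vertex, the bags containing it form a connected subtree. Here vertex 3 appears in no bag, so the decomposition is invalid.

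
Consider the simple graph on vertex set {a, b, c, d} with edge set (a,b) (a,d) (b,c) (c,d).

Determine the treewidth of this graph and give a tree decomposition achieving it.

Treewidth 2.
One optimal decomposition is:
Bags: B1 = {a, b, d}  B2 = {b, c, d}
Tree: B1–B2

Each bag holds 3 vertices, so the decomposition has width 2, which upper-bounds the treewidth. For the lower bound, G contains the cycle b–a–d–c–b, so G is not a forest; only forests have treewidth ≤ 1, hence tw(G) ≥ 2. Hence tw(G) = 2 exactly.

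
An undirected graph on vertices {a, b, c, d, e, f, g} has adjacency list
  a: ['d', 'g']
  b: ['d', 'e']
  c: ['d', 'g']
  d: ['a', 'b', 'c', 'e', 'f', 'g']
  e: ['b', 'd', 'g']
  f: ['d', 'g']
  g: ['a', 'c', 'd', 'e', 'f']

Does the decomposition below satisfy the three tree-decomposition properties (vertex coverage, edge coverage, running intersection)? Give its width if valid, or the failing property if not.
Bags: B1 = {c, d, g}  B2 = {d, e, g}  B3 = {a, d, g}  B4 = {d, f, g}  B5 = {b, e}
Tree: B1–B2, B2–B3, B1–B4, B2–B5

A tree decomposition must satisfy three properties: every vertex lies in some bag; for every edge, both endpoints lie together in some bag; and for every vertex, the bags containing it form a connected subtree. Here edge (d,b) lies in no bag, so the decomposition is invalid.

No — edge (d,b) lies in no bag.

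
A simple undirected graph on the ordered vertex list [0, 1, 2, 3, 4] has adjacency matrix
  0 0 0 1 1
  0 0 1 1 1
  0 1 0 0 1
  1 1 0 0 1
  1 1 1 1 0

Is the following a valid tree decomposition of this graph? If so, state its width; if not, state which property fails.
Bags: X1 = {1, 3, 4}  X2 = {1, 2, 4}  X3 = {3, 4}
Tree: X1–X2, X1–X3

A tree decomposition must satisfy three properties: every vertex lies in some bag; for every edge, both endpoints lie together in some bag; and for every vertex, the bags containing it form a connected subtree. Here vertex 0 appears in no bag, so the decomposition is invalid.

No — vertex 0 appears in no bag.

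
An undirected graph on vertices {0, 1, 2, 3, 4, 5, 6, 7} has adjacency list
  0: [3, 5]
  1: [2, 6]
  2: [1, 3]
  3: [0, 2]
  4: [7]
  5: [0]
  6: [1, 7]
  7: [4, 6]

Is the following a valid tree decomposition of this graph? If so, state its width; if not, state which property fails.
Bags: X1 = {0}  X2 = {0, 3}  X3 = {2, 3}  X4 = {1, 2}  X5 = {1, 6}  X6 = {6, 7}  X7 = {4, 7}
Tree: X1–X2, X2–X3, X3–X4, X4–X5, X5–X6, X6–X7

A tree decomposition must satisfy three properties: every vertex lies in some bag; for every edge, both endpoints lie together in some bag; and for every vertex, the bags containing it form a connected subtree. Here vertex 5 appears in no bag, so the decomposition is invalid.

No — vertex 5 appears in no bag.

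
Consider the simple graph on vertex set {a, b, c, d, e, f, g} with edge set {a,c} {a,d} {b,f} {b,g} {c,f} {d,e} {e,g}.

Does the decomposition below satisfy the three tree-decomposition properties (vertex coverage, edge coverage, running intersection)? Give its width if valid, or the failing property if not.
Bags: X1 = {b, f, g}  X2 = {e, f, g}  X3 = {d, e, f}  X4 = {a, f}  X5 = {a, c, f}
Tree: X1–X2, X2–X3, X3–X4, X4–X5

No — edge (d,a) lies in no bag.

A tree decomposition must satisfy three properties: every vertex lies in some bag; for every edge, both endpoints lie together in some bag; and for every vertex, the bags containing it form a connected subtree. Here edge (d,a) lies in no bag, so the decomposition is invalid.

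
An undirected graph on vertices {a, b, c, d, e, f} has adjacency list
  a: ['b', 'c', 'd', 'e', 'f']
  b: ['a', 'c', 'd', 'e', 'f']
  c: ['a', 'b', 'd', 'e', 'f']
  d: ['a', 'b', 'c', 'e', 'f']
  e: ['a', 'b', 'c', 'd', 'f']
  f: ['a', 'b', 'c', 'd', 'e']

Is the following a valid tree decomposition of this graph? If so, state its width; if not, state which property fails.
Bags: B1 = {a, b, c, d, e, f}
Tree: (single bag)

Vertex coverage: the bags together contain {a, b, c, d, e, f}, the full vertex set. Edge coverage: each edge of G has both endpoints in at least one bag. Running intersection: for every vertex, the bags containing it form a connected subtree. All three properties hold, so this is a valid tree decomposition of width max|bag| − 1 = 5, and hence tw(G) ≤ 5.

Yes; width 5.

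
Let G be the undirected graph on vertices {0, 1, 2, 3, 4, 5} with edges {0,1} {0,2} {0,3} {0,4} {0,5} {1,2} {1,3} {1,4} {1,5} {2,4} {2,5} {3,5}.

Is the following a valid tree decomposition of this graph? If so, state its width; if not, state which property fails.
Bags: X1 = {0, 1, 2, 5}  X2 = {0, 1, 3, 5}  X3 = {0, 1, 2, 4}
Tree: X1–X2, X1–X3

Vertex coverage: the bags together contain {0, 1, 2, 3, 4, 5}, the full vertex set. Edge coverage: each edge of G has both endpoints in at least one bag. Running intersection: for every vertex, the bags containing it form a connected subtree. All three properties hold, so this is a valid tree decomposition of width max|bag| − 1 = 3, and hence tw(G) ≤ 3.

Yes; width 3.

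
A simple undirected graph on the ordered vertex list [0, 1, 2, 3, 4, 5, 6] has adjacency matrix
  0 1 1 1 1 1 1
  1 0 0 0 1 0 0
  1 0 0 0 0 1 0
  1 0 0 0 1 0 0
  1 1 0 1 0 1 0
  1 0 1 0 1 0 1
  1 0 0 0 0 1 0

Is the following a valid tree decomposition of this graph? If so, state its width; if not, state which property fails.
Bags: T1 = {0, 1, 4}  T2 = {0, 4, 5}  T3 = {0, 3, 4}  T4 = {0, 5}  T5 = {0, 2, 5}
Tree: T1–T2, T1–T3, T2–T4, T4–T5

A tree decomposition must satisfy three properties: every vertex lies in some bag; for every edge, both endpoints lie together in some bag; and for every vertex, the bags containing it form a connected subtree. Here vertex 6 appears in no bag, so the decomposition is invalid.

No — vertex 6 appears in no bag.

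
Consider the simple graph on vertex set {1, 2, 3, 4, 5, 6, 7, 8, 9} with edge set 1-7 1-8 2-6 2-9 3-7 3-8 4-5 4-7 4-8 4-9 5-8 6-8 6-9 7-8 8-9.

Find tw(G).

A width-2 tree decomposition is:
Bags: B1 = {4, 7, 8}  B2 = {3, 7, 8}  B3 = {4, 5, 8}  B4 = {4, 8, 9}  B5 = {1, 7, 8}  B6 = {6, 8, 9}  B7 = {2, 6, 9}
Tree: B1–B2, B1–B3, B1–B4, B1–B5, B4–B6, B6–B7
Every bag has size at most 3, so the width is 3 − 1 = 2 and tw(G) ≤ 2. For the lower bound, the 3 vertices {1, 7, 8} are pairwise adjacent, and any tree decomposition puts a clique entirely inside one bag — forcing width ≥ 2. Hence tw(G) = 2 exactly.

2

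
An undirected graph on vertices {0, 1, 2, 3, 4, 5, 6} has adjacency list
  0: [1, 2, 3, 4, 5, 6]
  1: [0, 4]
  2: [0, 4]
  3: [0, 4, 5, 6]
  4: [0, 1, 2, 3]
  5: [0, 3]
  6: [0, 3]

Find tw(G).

2

A width-2 tree decomposition is:
Bags: B1 = {0, 3, 4}  B2 = {0, 1, 4}  B3 = {0, 2, 4}  B4 = {0, 3, 5}  B5 = {0, 3, 6}
Tree: B1–B2, B1–B3, B1–B4, B1–B5
Every bag has size at most 3, so the width is 3 − 1 = 2 and tw(G) ≤ 2. Conversely, {0, 1, 4} is a clique of size 3, and the vertices of any clique must share a bag in every tree decomposition; so some bag has ≥ 3 vertices and tw(G) ≥ 2. Combining the bounds, tw(G) = 2.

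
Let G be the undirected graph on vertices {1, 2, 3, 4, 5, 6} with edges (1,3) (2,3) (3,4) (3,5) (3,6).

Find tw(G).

A width-1 tree decomposition is:
Bags: B1 = {3, 6}  B2 = {2, 3}  B3 = {3, 4}  B4 = {3, 5}  B5 = {1, 3}
Tree: B1–B2, B1–B3, B3–B4, B2–B5
Each bag holds 2 vertices, so the decomposition has width 1, which upper-bounds the treewidth. Since G has at least one edge (e.g. 3–6), it is not an edgeless graph, so tw(G) ≥ 1. Hence tw(G) = 1 exactly.

1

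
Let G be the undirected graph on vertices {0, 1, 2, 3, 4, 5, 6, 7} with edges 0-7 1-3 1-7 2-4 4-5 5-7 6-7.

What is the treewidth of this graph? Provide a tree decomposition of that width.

Every bag has size at most 2, so the width is 2 − 1 = 1 and tw(G) ≤ 1. Any graph with an edge has treewidth ≥ 1, and G has the edge 5–4. Hence tw(G) = 1 exactly.

Treewidth 1.
One such decomposition:
Bags: B1 = {4, 5}  B2 = {5, 7}  B3 = {2, 4}  B4 = {1, 7}  B5 = {0, 7}  B6 = {6, 7}  B7 = {1, 3}
Tree: B1–B2, B1–B3, B2–B4, B4–B5, B5–B6, B4–B7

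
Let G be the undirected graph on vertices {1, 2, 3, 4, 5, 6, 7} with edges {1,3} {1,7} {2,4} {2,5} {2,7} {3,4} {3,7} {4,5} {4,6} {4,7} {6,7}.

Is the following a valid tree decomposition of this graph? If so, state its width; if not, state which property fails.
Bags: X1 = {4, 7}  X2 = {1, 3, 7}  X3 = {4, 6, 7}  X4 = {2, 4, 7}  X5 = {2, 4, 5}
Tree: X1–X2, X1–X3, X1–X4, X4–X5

A tree decomposition must satisfy three properties: every vertex lies in some bag; for every edge, both endpoints lie together in some bag; and for every vertex, the bags containing it form a connected subtree. Here edge (3,4) lies in no bag, so the decomposition is invalid.

No — edge (3,4) lies in no bag.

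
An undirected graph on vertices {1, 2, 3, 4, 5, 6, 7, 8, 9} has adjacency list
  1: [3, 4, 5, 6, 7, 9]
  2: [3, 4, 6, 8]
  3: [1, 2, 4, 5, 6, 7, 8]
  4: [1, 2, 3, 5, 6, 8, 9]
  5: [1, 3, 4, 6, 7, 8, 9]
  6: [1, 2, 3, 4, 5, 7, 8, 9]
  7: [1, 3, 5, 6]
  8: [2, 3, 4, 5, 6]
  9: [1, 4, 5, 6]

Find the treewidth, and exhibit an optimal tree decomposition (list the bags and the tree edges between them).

Treewidth 4.
One optimal decomposition is:
Bags: B1 = {1, 3, 5, 6, 7}  B2 = {1, 3, 4, 5, 6}  B3 = {1, 4, 5, 6, 9}  B4 = {3, 4, 5, 6, 8}  B5 = {2, 3, 4, 6, 8}
Tree: B1–B2, B2–B3, B2–B4, B4–B5

Every bag has size at most 5, so the width is 5 − 1 = 4 and tw(G) ≤ 4. For the lower bound, the 5 vertices {1, 4, 5, 6, 9} are pairwise adjacent, and any tree decomposition puts a clique entirely inside one bag — forcing width ≥ 4. The upper and lower bounds meet at 4, so that is the treewidth.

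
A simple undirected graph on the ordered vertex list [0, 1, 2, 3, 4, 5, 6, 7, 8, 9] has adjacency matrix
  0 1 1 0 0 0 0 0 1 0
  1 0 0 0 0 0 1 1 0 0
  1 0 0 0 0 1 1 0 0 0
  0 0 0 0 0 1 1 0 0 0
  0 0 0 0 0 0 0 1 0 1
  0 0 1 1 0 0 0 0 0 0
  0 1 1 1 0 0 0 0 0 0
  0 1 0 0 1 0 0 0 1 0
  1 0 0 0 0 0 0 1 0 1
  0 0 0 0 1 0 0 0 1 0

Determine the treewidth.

2

A width-2 tree decomposition is:
Bags: B1 = {4, 8, 9}  B2 = {4, 7, 8}  B3 = {0, 7, 8}  B4 = {0, 1, 7}  B5 = {0, 1, 2}  B6 = {1, 2, 6}  B7 = {2, 5, 6}  B8 = {3, 5, 6}
Tree: B1–B2, B2–B3, B3–B4, B4–B5, B5–B6, B6–B7, B7–B8
Every bag has size at most 3, so the width is 3 − 1 = 2 and tw(G) ≤ 2. For the lower bound, G contains the cycle 9–4–7–8–9, so G is not a forest; only forests have treewidth ≤ 1, hence tw(G) ≥ 2. The upper and lower bounds meet at 2, so that is the treewidth.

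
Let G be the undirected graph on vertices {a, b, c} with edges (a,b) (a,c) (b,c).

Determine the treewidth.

2

A width-2 tree decomposition is:
Bags: B1 = {a, b, c}
Tree: (single bag)
With just one bag of size 3, the width is 3 − 1 = 2, so tw(G) ≤ 2. Conversely, {a, b, c} is a clique of size 3, and the vertices of any clique must share a bag in every tree decomposition; so some bag has ≥ 3 vertices and tw(G) ≥ 2. Therefore the treewidth is 2.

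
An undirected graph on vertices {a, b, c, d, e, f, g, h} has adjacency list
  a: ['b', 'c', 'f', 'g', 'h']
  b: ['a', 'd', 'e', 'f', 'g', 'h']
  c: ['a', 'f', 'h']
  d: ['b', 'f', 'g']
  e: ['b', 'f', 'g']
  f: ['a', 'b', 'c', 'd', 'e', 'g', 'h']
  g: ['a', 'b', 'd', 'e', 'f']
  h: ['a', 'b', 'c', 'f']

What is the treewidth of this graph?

3

A width-3 tree decomposition is:
Bags: B1 = {a, b, f, g}  B2 = {a, b, f, h}  B3 = {b, e, f, g}  B4 = {b, d, f, g}  B5 = {a, c, f, h}
Tree: B1–B2, B1–B3, B3–B4, B2–B5
The largest bag has 4 vertices, giving width 3; this decomposition certifies tw(G) ≤ 3. On the other hand G contains the 4-clique {a, c, f, h}. A clique must lie in a single bag of any decomposition, so no decomposition can have width below 3. Therefore the treewidth is 3.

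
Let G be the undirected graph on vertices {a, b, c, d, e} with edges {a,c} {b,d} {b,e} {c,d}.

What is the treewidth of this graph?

1

A width-1 tree decomposition is:
Bags: B1 = {c, d}  B2 = {a, c}  B3 = {b, d}  B4 = {b, e}
Tree: B1–B2, B1–B3, B3–B4
Each bag holds 2 vertices, so the decomposition has width 1, which upper-bounds the treewidth. Any graph with an edge has treewidth ≥ 1, and G has the edge c–d. Combining the bounds, tw(G) = 1.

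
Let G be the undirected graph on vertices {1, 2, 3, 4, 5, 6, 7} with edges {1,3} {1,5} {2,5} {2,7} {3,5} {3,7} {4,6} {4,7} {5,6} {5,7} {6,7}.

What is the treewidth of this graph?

A width-2 tree decomposition is:
Bags: B1 = {1, 3, 5}  B2 = {3, 5, 7}  B3 = {5, 6, 7}  B4 = {4, 6, 7}  B5 = {2, 5, 7}
Tree: B1–B2, B2–B3, B3–B4, B2–B5
The largest bag has 3 vertices, giving width 2; this decomposition certifies tw(G) ≤ 2. On the other hand G contains the 3-clique {4, 6, 7}. A clique must lie in a single bag of any decomposition, so no decomposition can have width below 2. Hence tw(G) = 2 exactly.

2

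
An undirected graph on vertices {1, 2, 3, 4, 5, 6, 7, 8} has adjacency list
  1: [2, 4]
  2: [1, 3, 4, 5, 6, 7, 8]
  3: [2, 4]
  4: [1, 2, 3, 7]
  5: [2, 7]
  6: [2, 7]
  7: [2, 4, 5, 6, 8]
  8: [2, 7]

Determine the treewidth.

A width-2 tree decomposition is:
Bags: B1 = {2, 7, 8}  B2 = {2, 4, 7}  B3 = {1, 2, 4}  B4 = {2, 3, 4}  B5 = {2, 5, 7}  B6 = {2, 6, 7}
Tree: B1–B2, B2–B3, B3–B4, B2–B5, B2–B6
Every bag has size at most 3, so the width is 3 − 1 = 2 and tw(G) ≤ 2. For the lower bound, the 3 vertices {1, 2, 4} are pairwise adjacent, and any tree decomposition puts a clique entirely inside one bag — forcing width ≥ 2. Therefore the treewidth is 2.

2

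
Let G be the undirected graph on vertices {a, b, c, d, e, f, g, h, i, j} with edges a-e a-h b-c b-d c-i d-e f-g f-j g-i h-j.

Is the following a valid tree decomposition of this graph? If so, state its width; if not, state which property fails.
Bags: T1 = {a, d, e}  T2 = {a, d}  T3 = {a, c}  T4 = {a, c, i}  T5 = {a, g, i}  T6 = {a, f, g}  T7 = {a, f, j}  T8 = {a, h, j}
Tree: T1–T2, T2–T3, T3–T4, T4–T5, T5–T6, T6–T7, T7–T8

No — vertex b appears in no bag.

A tree decomposition must satisfy three properties: every vertex lies in some bag; for every edge, both endpoints lie together in some bag; and for every vertex, the bags containing it form a connected subtree. Here vertex b appears in no bag, so the decomposition is invalid.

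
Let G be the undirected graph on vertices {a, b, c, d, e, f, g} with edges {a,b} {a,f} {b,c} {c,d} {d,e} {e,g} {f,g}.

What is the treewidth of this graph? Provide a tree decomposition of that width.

Each bag holds 3 vertices, so the decomposition has width 2, which upper-bounds the treewidth. For the lower bound, G contains the cycle a–b–c–d–e–g–f–a, so G is not a forest; only forests have treewidth ≤ 1, hence tw(G) ≥ 2. Hence tw(G) = 2 exactly.

Treewidth 2.
Bags: B1 = {a, b, c}  B2 = {a, c, d}  B3 = {a, d, e}  B4 = {a, e, g}  B5 = {a, f, g}
Tree: B1–B2, B2–B3, B3–B4, B4–B5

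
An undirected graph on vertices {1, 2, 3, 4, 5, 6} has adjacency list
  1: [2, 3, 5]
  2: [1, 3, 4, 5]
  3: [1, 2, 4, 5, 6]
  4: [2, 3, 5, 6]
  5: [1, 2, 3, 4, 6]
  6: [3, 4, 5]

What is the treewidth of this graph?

A width-3 tree decomposition is:
Bags: B1 = {2, 3, 4, 5}  B2 = {3, 4, 5, 6}  B3 = {1, 2, 3, 5}
Tree: B1–B2, B1–B3
Each bag holds 4 vertices, so the decomposition has width 3, which upper-bounds the treewidth. For the lower bound, the 4 vertices {1, 2, 3, 5} are pairwise adjacent, and any tree decomposition puts a clique entirely inside one bag — forcing width ≥ 3. Therefore the treewidth is 3.

3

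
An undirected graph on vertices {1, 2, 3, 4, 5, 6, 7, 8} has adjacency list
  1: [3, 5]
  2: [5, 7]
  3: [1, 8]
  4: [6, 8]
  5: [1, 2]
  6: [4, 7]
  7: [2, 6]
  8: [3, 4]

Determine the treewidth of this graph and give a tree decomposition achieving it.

Treewidth 2.
One optimal decomposition is:
Bags: B1 = {1, 2, 5}  B2 = {1, 2, 3}  B3 = {2, 3, 8}  B4 = {2, 4, 8}  B5 = {2, 4, 6}  B6 = {2, 6, 7}
Tree: B1–B2, B2–B3, B3–B4, B4–B5, B5–B6

Each bag holds 3 vertices, so the decomposition has width 2, which upper-bounds the treewidth. For the lower bound, G contains the cycle 2–5–1–3–8–4–6–7–2, so G is not a forest; only forests have treewidth ≤ 1, hence tw(G) ≥ 2. Hence tw(G) = 2 exactly.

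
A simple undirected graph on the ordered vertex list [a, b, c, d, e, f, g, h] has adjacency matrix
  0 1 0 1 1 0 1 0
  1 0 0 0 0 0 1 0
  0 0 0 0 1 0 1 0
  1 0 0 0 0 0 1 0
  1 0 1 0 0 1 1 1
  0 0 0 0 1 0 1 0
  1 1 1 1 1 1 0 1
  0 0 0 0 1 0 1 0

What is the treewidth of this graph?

2

A width-2 tree decomposition is:
Bags: B1 = {a, e, g}  B2 = {a, d, g}  B3 = {a, b, g}  B4 = {c, e, g}  B5 = {e, g, h}  B6 = {e, f, g}
Tree: B1–B2, B2–B3, B1–B4, B4–B5, B1–B6
Each bag holds 3 vertices, so the decomposition has width 2, which upper-bounds the treewidth. For the lower bound, the 3 vertices {a, d, g} are pairwise adjacent, and any tree decomposition puts a clique entirely inside one bag — forcing width ≥ 2. Hence tw(G) = 2 exactly.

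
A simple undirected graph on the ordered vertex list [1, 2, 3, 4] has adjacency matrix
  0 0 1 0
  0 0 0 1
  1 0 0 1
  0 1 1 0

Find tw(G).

A width-1 tree decomposition is:
Bags: B1 = {1, 3}  B2 = {3, 4}  B3 = {2, 4}
Tree: B1–B2, B2–B3
Each bag holds 2 vertices, so the decomposition has width 1, which upper-bounds the treewidth. Since G has at least one edge (e.g. 3–1), it is not an edgeless graph, so tw(G) ≥ 1. The upper and lower bounds meet at 1, so that is the treewidth.

1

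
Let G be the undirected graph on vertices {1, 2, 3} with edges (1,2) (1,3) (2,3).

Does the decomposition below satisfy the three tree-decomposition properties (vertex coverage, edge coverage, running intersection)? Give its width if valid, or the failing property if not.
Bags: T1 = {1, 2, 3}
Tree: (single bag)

Yes; width 2.

Every vertex of G appears in some bag (union = {1, 2, 3}); every edge is covered by a bag; and for each vertex v the set of bags containing v is connected in the bag tree. The decomposition is therefore valid. The largest bag has 3 vertices, so the width is 2.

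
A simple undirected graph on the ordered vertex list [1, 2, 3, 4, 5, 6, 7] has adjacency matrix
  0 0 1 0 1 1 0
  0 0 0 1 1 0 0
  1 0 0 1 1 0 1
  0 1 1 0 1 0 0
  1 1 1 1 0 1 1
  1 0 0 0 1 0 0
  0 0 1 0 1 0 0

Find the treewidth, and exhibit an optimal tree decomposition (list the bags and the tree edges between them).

Treewidth 2.
One optimal decomposition is:
Bags: B1 = {3, 5, 7}  B2 = {1, 3, 5}  B3 = {3, 4, 5}  B4 = {2, 4, 5}  B5 = {1, 5, 6}
Tree: B1–B2, B2–B3, B3–B4, B2–B5

Every bag has size at most 3, so the width is 3 − 1 = 2 and tw(G) ≤ 2. Conversely, {2, 4, 5} is a clique of size 3, and the vertices of any clique must share a bag in every tree decomposition; so some bag has ≥ 3 vertices and tw(G) ≥ 2. Therefore the treewidth is 2.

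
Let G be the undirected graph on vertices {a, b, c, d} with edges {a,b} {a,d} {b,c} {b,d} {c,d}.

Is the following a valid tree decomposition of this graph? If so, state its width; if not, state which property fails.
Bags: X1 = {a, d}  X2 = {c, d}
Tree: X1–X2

A tree decomposition must satisfy three properties: every vertex lies in some bag; for every edge, both endpoints lie together in some bag; and for every vertex, the bags containing it form a connected subtree. Here vertex b appears in no bag, so the decomposition is invalid.

No — vertex b appears in no bag.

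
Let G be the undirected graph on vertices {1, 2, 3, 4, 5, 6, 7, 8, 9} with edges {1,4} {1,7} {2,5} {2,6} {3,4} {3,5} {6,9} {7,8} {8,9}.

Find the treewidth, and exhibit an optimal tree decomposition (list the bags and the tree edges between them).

Treewidth 2.
One optimal decomposition is:
Bags: B1 = {1, 4, 7}  B2 = {3, 4, 7}  B3 = {3, 5, 7}  B4 = {2, 5, 7}  B5 = {2, 6, 7}  B6 = {6, 7, 9}  B7 = {7, 8, 9}
Tree: B1–B2, B2–B3, B3–B4, B4–B5, B5–B6, B6–B7

Every bag has size at most 3, so the width is 3 − 1 = 2 and tw(G) ≤ 2. For the lower bound, G contains the cycle 7–1–4–3–5–2–6–9–8–7, so G is not a forest; only forests have treewidth ≤ 1, hence tw(G) ≥ 2. Hence tw(G) = 2 exactly.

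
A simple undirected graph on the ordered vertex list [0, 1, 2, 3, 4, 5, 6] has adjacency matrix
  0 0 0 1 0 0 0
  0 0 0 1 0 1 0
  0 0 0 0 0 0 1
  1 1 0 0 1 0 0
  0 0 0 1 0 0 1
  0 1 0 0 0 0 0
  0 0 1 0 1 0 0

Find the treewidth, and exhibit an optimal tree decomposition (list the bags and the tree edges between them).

Treewidth 1.
One such decomposition:
Bags: B1 = {0, 3}  B2 = {1, 3}  B3 = {1, 5}  B4 = {3, 4}  B5 = {4, 6}  B6 = {2, 6}
Tree: B1–B2, B2–B3, B2–B4, B4–B5, B5–B6

The largest bag has 2 vertices, giving width 1; this decomposition certifies tw(G) ≤ 1. G has an edge, so its treewidth is at least 1. Hence tw(G) = 1 exactly.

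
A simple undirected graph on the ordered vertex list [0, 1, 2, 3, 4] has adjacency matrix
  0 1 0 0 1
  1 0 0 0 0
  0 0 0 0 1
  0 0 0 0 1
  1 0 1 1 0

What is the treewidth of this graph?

A width-1 tree decomposition is:
Bags: B1 = {3, 4}  B2 = {0, 4}  B3 = {0, 1}  B4 = {2, 4}
Tree: B1–B2, B2–B3, B1–B4
Every bag has size at most 2, so the width is 2 − 1 = 1 and tw(G) ≤ 1. Since G has at least one edge (e.g. 3–4), it is not an edgeless graph, so tw(G) ≥ 1. Combining the bounds, tw(G) = 1.

1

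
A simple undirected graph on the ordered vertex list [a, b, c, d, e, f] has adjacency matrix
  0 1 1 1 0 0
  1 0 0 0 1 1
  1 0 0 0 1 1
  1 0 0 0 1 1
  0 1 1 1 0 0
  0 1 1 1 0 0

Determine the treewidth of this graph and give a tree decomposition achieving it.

The largest bag has 4 vertices, giving width 3; this decomposition certifies tw(G) ≤ 3. For the lower bound: the 4 vertex sets {a,b}, {c,f}, {d}, {e} are disjoint, each induces a connected subgraph, and every pair is joined by at least one edge of G. Contracting each set to a single vertex therefore yields K_{4} as a minor, and since treewidth is minor-monotone, tw(G) ≥ tw(K_{4}) = 3. The upper and lower bounds meet at 3, so that is the treewidth.

Treewidth 3.
Bags: B1 = {a, b, c, d}  B2 = {b, c, d, f}  B3 = {b, c, d, e}
Tree: B1–B2, B2–B3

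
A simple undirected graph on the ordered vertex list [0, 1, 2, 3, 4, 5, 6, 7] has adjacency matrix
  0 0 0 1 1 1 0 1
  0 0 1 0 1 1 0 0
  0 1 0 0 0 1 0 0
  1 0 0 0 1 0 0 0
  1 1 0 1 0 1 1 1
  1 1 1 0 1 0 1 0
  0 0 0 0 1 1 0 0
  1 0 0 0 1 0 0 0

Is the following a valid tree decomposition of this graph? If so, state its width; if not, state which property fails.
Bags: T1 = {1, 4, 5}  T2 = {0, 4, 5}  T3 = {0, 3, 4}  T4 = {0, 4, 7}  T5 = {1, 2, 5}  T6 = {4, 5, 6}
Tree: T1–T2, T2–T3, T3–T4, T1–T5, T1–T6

Vertex coverage: the bags together contain {0, 1, 2, 3, 4, 5, 6, 7}, the full vertex set. Edge coverage: each edge of G has both endpoints in at least one bag. Running intersection: for every vertex, the bags containing it form a connected subtree. All three properties hold, so this is a valid tree decomposition of width max|bag| − 1 = 2, and hence tw(G) ≤ 2.

Yes; width 2.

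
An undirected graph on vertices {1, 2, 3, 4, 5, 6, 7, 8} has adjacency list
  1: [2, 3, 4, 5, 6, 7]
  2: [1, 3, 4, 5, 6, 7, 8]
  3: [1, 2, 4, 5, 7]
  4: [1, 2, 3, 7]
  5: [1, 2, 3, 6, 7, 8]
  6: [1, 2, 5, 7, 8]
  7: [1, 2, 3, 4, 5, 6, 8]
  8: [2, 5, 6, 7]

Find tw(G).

A width-4 tree decomposition is:
Bags: B1 = {1, 2, 5, 6, 7}  B2 = {1, 2, 3, 5, 7}  B3 = {2, 5, 6, 7, 8}  B4 = {1, 2, 3, 4, 7}
Tree: B1–B2, B1–B3, B2–B4
The largest bag has 5 vertices, giving width 4; this decomposition certifies tw(G) ≤ 4. Conversely, {2, 5, 6, 7, 8} is a clique of size 5, and the vertices of any clique must share a bag in every tree decomposition; so some bag has ≥ 5 vertices and tw(G) ≥ 4. Hence tw(G) = 4 exactly.

4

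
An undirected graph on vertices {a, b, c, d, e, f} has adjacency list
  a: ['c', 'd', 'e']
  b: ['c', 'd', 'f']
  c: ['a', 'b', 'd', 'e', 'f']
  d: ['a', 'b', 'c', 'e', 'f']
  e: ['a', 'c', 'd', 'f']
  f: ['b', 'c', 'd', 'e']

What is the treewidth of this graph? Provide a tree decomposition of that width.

Treewidth 3.
One optimal decomposition is:
Bags: B1 = {b, c, d, f}  B2 = {c, d, e, f}  B3 = {a, c, d, e}
Tree: B1–B2, B2–B3

The largest bag has 4 vertices, giving width 3; this decomposition certifies tw(G) ≤ 3. Conversely, {a, c, d, e} is a clique of size 4, and the vertices of any clique must share a bag in every tree decomposition; so some bag has ≥ 4 vertices and tw(G) ≥ 3. Combining the bounds, tw(G) = 3.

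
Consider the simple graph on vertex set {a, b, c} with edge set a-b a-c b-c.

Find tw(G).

A width-2 tree decomposition is:
Bags: B1 = {a, b, c}
Tree: (single bag)
A single bag containing all 3 vertices is trivially a valid decomposition of width 2. Conversely, {a, b, c} is a clique of size 3, and the vertices of any clique must share a bag in every tree decomposition; so some bag has ≥ 3 vertices and tw(G) ≥ 2. Therefore the treewidth is 2.

2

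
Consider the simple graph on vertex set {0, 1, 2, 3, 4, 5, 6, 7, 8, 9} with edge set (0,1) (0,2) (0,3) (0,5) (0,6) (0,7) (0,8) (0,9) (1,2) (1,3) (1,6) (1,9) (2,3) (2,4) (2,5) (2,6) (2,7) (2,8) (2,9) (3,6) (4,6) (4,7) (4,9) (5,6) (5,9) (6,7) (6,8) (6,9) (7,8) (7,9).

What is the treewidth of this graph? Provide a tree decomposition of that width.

Treewidth 4.
Bags: B1 = {0, 1, 2, 6, 9}  B2 = {0, 1, 2, 3, 6}  B3 = {0, 2, 5, 6, 9}  B4 = {0, 2, 6, 7, 9}  B5 = {0, 2, 6, 7, 8}  B6 = {2, 4, 6, 7, 9}
Tree: B1–B2, B1–B3, B1–B4, B4–B5, B4–B6

The largest bag has 5 vertices, giving width 4; this decomposition certifies tw(G) ≤ 4. For the lower bound, the 5 vertices {0, 2, 6, 7, 8} are pairwise adjacent, and any tree decomposition puts a clique entirely inside one bag — forcing width ≥ 4. The upper and lower bounds meet at 4, so that is the treewidth.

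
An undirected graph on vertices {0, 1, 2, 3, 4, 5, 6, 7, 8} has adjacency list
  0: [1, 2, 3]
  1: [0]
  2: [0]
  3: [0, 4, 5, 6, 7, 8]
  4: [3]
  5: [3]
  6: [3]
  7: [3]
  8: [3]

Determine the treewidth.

A width-1 tree decomposition is:
Bags: B1 = {3, 4}  B2 = {0, 3}  B3 = {3, 8}  B4 = {3, 7}  B5 = {3, 6}  B6 = {0, 2}  B7 = {3, 5}  B8 = {0, 1}
Tree: B1–B2, B1–B3, B3–B4, B3–B5, B2–B6, B5–B7, B2–B8
Every bag has size at most 2, so the width is 2 − 1 = 1 and tw(G) ≤ 1. Since G has at least one edge (e.g. 3–4), it is not an edgeless graph, so tw(G) ≥ 1. The upper and lower bounds meet at 1, so that is the treewidth.

1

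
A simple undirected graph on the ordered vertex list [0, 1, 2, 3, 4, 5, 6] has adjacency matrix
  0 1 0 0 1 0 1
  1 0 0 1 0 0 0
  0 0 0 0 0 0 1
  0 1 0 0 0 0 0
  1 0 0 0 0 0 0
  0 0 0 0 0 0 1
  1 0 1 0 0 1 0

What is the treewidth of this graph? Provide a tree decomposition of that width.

Treewidth 1.
Bags: B1 = {0, 6}  B2 = {0, 1}  B3 = {5, 6}  B4 = {0, 4}  B5 = {1, 3}  B6 = {2, 6}
Tree: B1–B2, B1–B3, B1–B4, B2–B5, B3–B6

The largest bag has 2 vertices, giving width 1; this decomposition certifies tw(G) ≤ 1. Since G has at least one edge (e.g. 6–0), it is not an edgeless graph, so tw(G) ≥ 1. The upper and lower bounds meet at 1, so that is the treewidth.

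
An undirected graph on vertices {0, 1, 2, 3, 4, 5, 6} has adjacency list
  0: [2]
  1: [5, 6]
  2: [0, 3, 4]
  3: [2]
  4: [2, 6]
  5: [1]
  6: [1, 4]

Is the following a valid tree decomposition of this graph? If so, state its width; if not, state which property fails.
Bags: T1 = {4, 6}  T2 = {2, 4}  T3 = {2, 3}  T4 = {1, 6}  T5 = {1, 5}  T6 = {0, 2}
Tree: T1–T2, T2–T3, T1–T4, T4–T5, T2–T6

Yes; width 1.

Vertex coverage: the bags together contain {0, 1, 2, 3, 4, 5, 6}, the full vertex set. Edge coverage: each edge of G has both endpoints in at least one bag. Running intersection: for every vertex, the bags containing it form a connected subtree. All three properties hold, so this is a valid tree decomposition of width max|bag| − 1 = 1, and hence tw(G) ≤ 1.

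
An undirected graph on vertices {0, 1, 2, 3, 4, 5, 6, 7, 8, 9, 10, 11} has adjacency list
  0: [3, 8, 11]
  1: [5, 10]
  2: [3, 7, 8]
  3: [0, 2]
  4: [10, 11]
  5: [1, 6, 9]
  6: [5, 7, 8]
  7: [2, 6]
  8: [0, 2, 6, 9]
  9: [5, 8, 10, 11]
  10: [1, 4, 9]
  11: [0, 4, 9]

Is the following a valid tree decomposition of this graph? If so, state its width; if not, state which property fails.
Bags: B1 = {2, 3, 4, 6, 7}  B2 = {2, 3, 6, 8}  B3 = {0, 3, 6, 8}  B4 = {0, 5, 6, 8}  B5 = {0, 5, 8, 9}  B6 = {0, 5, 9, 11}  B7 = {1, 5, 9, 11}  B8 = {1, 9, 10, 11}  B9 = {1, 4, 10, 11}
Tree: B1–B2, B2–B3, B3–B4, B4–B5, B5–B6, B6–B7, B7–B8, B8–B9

No — bags containing vertex 4 are not connected in the tree.

A tree decomposition must satisfy three properties: every vertex lies in some bag; for every edge, both endpoints lie together in some bag; and for every vertex, the bags containing it form a connected subtree. Here bags containing vertex 4 are not connected in the tree, so the decomposition is invalid.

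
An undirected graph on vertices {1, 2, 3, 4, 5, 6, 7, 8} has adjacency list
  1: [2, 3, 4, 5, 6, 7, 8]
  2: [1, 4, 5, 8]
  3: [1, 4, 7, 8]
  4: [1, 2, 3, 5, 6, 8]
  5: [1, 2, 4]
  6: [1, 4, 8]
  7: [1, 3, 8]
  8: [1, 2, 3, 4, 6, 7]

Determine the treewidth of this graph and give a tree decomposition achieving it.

Treewidth 3.
One optimal decomposition is:
Bags: B1 = {1, 3, 7, 8}  B2 = {1, 3, 4, 8}  B3 = {1, 4, 6, 8}  B4 = {1, 2, 4, 8}  B5 = {1, 2, 4, 5}
Tree: B1–B2, B2–B3, B3–B4, B4–B5

Each bag holds 4 vertices, so the decomposition has width 3, which upper-bounds the treewidth. Conversely, {1, 2, 4, 8} is a clique of size 4, and the vertices of any clique must share a bag in every tree decomposition; so some bag has ≥ 4 vertices and tw(G) ≥ 3. The upper and lower bounds meet at 3, so that is the treewidth.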